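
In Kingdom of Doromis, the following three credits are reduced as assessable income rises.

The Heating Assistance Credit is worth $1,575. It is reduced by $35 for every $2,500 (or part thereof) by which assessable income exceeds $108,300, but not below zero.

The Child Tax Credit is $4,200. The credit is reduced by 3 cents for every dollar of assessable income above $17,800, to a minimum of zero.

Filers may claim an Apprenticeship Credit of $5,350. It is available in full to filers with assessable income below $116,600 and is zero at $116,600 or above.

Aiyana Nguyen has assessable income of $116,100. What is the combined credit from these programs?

$8,036

Heating Assistance Credit: income exceeds $108,300 by $7,800, which is 4 full-or-partial $2,500 increments; reduction = 4 × $35 = $140, leaving $1,435.
Child Tax Credit: 3% of the $98,300 excess over $17,800 is $2,949; credit = $4,200 − $2,949 = $1,251.
Apprenticeship Credit: $116,100 is below the $116,600 cutoff, so the full $5,350 applies.
Total: $1,435 + $1,251 + $5,350 = $8,036.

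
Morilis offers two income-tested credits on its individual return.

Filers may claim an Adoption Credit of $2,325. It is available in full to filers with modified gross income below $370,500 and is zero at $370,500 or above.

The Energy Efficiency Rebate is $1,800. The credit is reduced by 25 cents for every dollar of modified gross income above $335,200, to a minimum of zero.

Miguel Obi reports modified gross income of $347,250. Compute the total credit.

$2,325

Adoption Credit: $347,250 is below the $370,500 cutoff, so the full $2,325 applies.
Energy Efficiency Rebate: 25% of the $12,050 excess over $335,200 is $3,012.50 ≥ base, so the credit is $0.
Total: $2,325 + $0 = $2,325.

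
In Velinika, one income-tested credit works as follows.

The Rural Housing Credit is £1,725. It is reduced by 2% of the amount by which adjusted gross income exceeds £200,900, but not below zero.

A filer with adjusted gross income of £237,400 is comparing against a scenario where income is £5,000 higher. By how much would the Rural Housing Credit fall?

At £237,400 — 2% of the £36,500 excess over £200,900 is £730; credit = £1,725 − £730 = £995.
At £242,400 — 2% of the £41,500 excess over £200,900 is £830; credit = £1,725 − £830 = £895.
Lost: £995 − £895 = £100.

£100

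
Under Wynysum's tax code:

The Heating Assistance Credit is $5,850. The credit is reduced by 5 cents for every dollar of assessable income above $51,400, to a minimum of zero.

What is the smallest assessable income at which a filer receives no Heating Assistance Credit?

The credit falls by 5% of each dollar above $51,400, so it reaches zero when the excess is $5,850 / 5% = $117,000: income = $51,400 + $117,000 = $168,400.

$168,400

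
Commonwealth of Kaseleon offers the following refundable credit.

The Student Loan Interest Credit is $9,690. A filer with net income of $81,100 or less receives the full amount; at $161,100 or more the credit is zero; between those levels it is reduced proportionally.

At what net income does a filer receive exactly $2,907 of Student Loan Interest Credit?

$137,100

$2,907 is 2,907/9,690 of the full $9,690, so 6,783/9,690 of the $80,000 range has been used: income = $81,100 + $80,000 × 6,783/9,690 = $137,100.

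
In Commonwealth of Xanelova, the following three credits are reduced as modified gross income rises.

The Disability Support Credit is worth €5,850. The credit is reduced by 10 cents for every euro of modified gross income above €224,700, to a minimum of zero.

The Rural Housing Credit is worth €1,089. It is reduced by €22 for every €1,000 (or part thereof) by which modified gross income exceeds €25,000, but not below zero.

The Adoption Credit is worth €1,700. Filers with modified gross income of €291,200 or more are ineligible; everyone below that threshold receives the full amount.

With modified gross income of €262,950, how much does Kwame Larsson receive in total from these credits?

€3,725

Disability Support Credit: 10% of the €38,250 excess over €224,700 is €3,825; credit = €5,850 − €3,825 = €2,025.
Rural Housing Credit: income exceeds €25,000 by €237,950 → 238 increments × €22 = €5,236 ≥ base, so the credit is €0.
Adoption Credit: €262,950 is below the €291,200 cutoff, so the full €1,700 applies.
Total: €2,025 + €0 + €1,700 = €3,725.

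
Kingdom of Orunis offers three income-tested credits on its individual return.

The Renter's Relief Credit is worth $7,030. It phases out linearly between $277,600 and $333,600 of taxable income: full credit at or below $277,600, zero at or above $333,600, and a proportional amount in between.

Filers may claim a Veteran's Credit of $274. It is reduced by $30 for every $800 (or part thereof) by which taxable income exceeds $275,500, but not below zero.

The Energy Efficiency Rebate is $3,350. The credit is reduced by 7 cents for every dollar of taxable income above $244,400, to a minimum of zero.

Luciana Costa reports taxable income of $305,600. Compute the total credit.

$3,515

Renter's Relief Credit: $305,600 is $28,000 into a $56,000 phase-out range, leaving 28,000/56,000 of the credit: $7,030 × 28,000/56,000 = $3,515.
Veteran's Credit: income exceeds $275,500 by $30,100 → 38 increments × $30 = $1,140 ≥ base, so the credit is $0.
Energy Efficiency Rebate: 7% of the $61,200 excess over $244,400 is $4,284 ≥ base, so the credit is $0.
Total: $3,515 + $0 + $0 = $3,515.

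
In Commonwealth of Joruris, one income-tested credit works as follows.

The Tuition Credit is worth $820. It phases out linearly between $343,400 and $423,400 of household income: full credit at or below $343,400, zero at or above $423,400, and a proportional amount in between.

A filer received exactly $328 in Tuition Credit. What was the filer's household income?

$391,400

$328 is 328/820 of the full $820, so 492/820 of the $80,000 range has been used: income = $343,400 + $80,000 × 492/820 = $391,400.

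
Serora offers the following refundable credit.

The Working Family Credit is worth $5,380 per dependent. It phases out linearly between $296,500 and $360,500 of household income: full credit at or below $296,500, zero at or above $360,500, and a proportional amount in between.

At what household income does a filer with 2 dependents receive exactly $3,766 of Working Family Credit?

Full credit = 2 × $5,380 = $10,760.
$3,766 is 3,766/10,760 of the full $10,760, so 6,994/10,760 of the $64,000 range has been used: income = $296,500 + $64,000 × 6,994/10,760 = $338,100.

$338,100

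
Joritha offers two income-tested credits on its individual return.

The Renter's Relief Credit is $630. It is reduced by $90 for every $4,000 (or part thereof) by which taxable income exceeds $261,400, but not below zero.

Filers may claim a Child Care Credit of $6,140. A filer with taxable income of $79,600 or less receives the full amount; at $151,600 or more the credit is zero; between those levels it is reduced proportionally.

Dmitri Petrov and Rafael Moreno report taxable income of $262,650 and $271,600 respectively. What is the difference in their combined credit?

Dmitri ($262,650): Renter's Relief Credit: income exceeds $261,400 by $1,250, which is 1 full-or-partial $4,000 increment; reduction = 1 × $90 = $90, leaving $540. Child Care Credit: $262,650 is at or above $151,600, so the credit is $0. total $540 + $0 = $540
Rafael ($271,600): Renter's Relief Credit: income exceeds $261,400 by $10,200, which is 3 full-or-partial $4,000 increments; reduction = 3 × $90 = $270, leaving $360. Child Care Credit: $271,600 is at or above $151,600, so the credit is $0. total $360 + $0 = $360
Difference: |$540 − $360| = $180.

$180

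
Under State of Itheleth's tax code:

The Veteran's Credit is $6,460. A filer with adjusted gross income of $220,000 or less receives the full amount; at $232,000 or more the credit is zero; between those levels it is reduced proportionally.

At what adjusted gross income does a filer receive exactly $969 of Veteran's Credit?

$230,200

$969 is 969/6,460 of the full $6,460, so 5,491/6,460 of the $12,000 range has been used: income = $220,000 + $12,000 × 5,491/6,460 = $230,200.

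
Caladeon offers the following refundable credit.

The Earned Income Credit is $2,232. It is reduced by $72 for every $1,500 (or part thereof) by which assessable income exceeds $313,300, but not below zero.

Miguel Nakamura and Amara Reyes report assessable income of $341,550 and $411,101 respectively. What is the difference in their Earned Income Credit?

Miguel ($341,550): Earned Income Credit: income exceeds $313,300 by $28,250, which is 19 full-or-partial $1,500 increments; reduction = 19 × $72 = $1,368, leaving $864.
Amara ($411,101): Earned Income Credit: income exceeds $313,300 by $97,801 → 66 increments × $72 = $4,752 ≥ base, so the credit is $0.
Difference: |$864 − $0| = $864.

$864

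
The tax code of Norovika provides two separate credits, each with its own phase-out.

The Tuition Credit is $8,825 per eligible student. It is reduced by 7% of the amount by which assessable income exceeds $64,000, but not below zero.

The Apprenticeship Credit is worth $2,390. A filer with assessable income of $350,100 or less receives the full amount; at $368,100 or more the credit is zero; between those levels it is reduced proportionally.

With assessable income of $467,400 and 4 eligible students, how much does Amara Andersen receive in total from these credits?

Tuition Credit: base = 4 × $8,825 = $35,300. 7% of the $403,400 excess over $64,000 is $28,238; credit = $35,300 − $28,238 = $7,062.
Apprenticeship Credit: $467,400 is at or above $368,100, so the credit is $0.
Total: $7,062 + $0 = $7,062.

$7,062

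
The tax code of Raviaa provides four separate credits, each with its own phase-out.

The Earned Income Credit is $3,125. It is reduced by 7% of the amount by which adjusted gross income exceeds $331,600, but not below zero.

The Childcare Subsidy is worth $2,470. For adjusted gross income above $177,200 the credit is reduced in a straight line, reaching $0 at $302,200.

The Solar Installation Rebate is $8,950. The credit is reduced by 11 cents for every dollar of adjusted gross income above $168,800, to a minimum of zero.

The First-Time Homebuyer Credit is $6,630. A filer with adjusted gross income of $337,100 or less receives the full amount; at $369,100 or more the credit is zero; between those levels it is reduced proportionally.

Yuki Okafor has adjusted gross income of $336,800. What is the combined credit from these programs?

Earned Income Credit: 7% of the $5,200 excess over $331,600 is $364; credit = $3,125 − $364 = $2,761.
Childcare Subsidy: $336,800 is at or above $302,200, so the credit is $0.
Solar Installation Rebate: 11% of the $168,000 excess over $168,800 is $18,480 ≥ base, so the credit is $0.
First-Time Homebuyer Credit: $336,800 is at or below the $337,100 threshold, so the full $6,630 applies.
Total: $2,761 + $0 + $0 + $6,630 = $9,391.

$9,391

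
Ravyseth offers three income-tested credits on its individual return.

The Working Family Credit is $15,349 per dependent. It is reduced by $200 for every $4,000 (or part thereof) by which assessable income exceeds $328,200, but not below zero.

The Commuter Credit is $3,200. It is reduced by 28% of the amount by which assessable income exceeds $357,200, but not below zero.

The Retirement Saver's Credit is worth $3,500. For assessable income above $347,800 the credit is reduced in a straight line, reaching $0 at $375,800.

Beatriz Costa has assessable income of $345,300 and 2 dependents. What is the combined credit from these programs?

$36,398

Working Family Credit: base = 2 × $15,349 = $30,698. income exceeds $328,200 by $17,100, which is 5 full-or-partial $4,000 increments; reduction = 5 × $200 = $1,000, leaving $29,698.
Commuter Credit: $345,300 is at or below the $357,200 threshold, so the full $3,200 applies.
Retirement Saver's Credit: $345,300 is at or below the $347,800 threshold, so the full $3,500 applies.
Total: $29,698 + $3,200 + $3,500 = $36,398.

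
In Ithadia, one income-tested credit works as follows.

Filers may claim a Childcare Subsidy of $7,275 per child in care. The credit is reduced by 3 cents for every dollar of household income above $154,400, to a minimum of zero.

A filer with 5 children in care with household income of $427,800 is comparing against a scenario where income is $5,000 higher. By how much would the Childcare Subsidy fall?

At $427,800 — base = 5 × $7,275 = $36,375. 3% of the $273,400 excess over $154,400 is $8,202; credit = $36,375 − $8,202 = $28,173.
At $432,800 — base = 5 × $7,275 = $36,375. 3% of the $278,400 excess over $154,400 is $8,352; credit = $36,375 − $8,352 = $28,023.
Lost: $28,173 − $28,023 = $150.

$150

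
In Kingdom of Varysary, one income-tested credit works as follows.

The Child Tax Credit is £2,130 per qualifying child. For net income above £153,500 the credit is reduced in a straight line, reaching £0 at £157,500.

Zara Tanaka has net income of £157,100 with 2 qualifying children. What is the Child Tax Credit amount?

Child Tax Credit: base = 2 × £2,130 = £4,260. £157,100 is £3,600 into a £4,000 phase-out range, leaving 400/4,000 of the credit: £4,260 × 400/4,000 = £426.

£426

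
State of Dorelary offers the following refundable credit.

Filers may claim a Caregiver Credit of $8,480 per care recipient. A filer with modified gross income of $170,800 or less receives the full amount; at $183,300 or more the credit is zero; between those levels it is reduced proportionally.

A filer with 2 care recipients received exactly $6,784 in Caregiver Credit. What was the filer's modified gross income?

Full credit = 2 × $8,480 = $16,960.
$6,784 is 6,784/16,960 of the full $16,960, so 10,176/16,960 of the $12,500 range has been used: income = $170,800 + $12,500 × 10,176/16,960 = $178,300.

$178,300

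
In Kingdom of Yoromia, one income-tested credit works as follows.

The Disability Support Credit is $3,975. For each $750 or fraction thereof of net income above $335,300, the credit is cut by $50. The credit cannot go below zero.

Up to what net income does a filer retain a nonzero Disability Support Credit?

After 79 increments the reduction is 79 × $50 = $3,950, leaving $25; one more increment wipes it out. Increment 79 ends at excess 79 × $750 = $59,250, so the highest qualifying income is $335,300 + $59,250 = $394,550.

$394,550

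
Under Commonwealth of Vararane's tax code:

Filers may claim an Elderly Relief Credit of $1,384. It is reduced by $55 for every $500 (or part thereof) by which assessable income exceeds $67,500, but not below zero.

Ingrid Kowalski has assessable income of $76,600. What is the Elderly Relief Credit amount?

$339

Elderly Relief Credit: income exceeds $67,500 by $9,100, which is 19 full-or-partial $500 increments; reduction = 19 × $55 = $1,045, leaving $339.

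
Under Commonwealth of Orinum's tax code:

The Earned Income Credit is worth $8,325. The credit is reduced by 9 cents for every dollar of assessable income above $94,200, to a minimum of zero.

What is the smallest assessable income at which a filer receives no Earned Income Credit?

The credit falls by 9% of each dollar above $94,200, so it reaches zero when the excess is $8,325 / 9% = $92,500: income = $94,200 + $92,500 = $186,700.

$186,700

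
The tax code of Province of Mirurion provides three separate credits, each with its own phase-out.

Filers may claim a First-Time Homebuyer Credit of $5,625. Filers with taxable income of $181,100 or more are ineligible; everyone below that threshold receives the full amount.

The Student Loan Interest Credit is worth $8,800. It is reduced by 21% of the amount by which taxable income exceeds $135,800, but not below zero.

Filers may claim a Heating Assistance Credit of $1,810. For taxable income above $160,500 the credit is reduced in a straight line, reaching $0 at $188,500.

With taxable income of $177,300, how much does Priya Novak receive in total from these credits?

$6,434

First-Time Homebuyer Credit: $177,300 is below the $181,100 cutoff, so the full $5,625 applies.
Student Loan Interest Credit: 21% of the $41,500 excess over $135,800 is $8,715; credit = $8,800 − $8,715 = $85.
Heating Assistance Credit: $177,300 is $16,800 into a $28,000 phase-out range, leaving 11,200/28,000 of the credit: $1,810 × 11,200/28,000 = $724.
Total: $5,625 + $85 + $724 = $6,434.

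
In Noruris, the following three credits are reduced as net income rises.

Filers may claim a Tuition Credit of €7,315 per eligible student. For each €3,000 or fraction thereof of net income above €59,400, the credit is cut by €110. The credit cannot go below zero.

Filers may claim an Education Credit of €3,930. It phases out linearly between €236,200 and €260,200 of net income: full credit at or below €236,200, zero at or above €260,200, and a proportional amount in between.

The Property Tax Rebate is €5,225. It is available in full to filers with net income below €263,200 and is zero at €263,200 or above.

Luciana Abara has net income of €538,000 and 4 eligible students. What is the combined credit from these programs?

Tuition Credit: base = 4 × €7,315 = €29,260. income exceeds €59,400 by €478,600, which is 160 full-or-partial €3,000 increments; reduction = 160 × €110 = €17,600, leaving €11,660.
Education Credit: €538,000 is at or above €260,200, so the credit is €0.
Property Tax Rebate: €538,000 meets or exceeds the €263,200 cutoff, so the credit is €0.
Total: €11,660 + €0 + €0 = €11,660.

€11,660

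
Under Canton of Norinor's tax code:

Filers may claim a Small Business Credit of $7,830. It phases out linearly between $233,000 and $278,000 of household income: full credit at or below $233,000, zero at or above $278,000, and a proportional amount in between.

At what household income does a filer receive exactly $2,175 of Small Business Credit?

$2,175 is 2,175/7,830 of the full $7,830, so 5,655/7,830 of the $45,000 range has been used: income = $233,000 + $45,000 × 5,655/7,830 = $265,500.

$265,500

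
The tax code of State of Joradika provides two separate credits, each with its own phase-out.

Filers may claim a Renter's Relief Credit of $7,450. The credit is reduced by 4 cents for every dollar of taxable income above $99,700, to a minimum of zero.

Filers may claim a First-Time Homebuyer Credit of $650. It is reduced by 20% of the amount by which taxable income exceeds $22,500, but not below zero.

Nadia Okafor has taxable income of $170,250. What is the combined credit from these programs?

$4,628

Renter's Relief Credit: 4% of the $70,550 excess over $99,700 is $2,822; credit = $7,450 − $2,822 = $4,628.
First-Time Homebuyer Credit: 20% of the $147,750 excess over $22,500 is $29,550 ≥ base, so the credit is $0.
Total: $4,628 + $0 = $4,628.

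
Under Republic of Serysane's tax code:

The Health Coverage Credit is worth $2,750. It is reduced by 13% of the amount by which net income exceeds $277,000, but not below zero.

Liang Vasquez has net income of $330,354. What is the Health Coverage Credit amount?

Health Coverage Credit: 13% of the $53,354 excess over $277,000 is $6,936.02 ≥ base, so the credit is $0.

$0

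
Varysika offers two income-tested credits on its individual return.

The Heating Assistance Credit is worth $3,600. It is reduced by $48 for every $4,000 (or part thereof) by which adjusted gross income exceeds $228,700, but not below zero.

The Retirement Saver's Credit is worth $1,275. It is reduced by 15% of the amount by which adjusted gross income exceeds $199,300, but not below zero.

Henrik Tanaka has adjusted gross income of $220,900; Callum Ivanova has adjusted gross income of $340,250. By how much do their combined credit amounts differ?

Henrik ($220,900): Heating Assistance Credit: $220,900 is at or below the $228,700 threshold, so the full $3,600 applies. Retirement Saver's Credit: 15% of the $21,600 excess over $199,300 is $3,240 ≥ base, so the credit is $0. total $3,600 + $0 = $3,600
Callum ($340,250): Heating Assistance Credit: income exceeds $228,700 by $111,550, which is 28 full-or-partial $4,000 increments; reduction = 28 × $48 = $1,344, leaving $2,256. Retirement Saver's Credit: 15% of the $140,950 excess over $199,300 is $21,142.50 ≥ base, so the credit is $0. total $2,256 + $0 = $2,256
Difference: |$3,600 − $2,256| = $1,344.

$1,344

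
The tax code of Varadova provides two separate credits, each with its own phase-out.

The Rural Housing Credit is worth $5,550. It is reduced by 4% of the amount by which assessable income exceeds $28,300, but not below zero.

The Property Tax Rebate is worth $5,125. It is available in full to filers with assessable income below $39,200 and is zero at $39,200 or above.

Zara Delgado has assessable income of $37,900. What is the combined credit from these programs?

$10,291

Rural Housing Credit: 4% of the $9,600 excess over $28,300 is $384; credit = $5,550 − $384 = $5,166.
Property Tax Rebate: $37,900 is below the $39,200 cutoff, so the full $5,125 applies.
Total: $5,166 + $5,125 = $10,291.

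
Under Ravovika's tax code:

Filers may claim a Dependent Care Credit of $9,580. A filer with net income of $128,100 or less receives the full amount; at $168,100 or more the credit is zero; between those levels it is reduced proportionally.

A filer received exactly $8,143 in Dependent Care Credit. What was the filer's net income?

$134,100

$8,143 is 8,143/9,580 of the full $9,580, so 1,437/9,580 of the $40,000 range has been used: income = $128,100 + $40,000 × 1,437/9,580 = $134,100.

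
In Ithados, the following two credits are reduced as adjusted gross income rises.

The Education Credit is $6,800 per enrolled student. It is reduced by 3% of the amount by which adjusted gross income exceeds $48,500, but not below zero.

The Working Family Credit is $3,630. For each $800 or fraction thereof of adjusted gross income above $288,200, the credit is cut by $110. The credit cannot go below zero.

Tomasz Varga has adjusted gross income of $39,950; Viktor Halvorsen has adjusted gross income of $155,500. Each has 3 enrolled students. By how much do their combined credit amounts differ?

$3,210

Tomasz ($39,950): Education Credit: base = 3 × $6,800 = $20,400. $39,950 is at or below the $48,500 threshold, so the full $20,400 applies. Working Family Credit: $39,950 is at or below the $288,200 threshold, so the full $3,630 applies. total $20,400 + $3,630 = $24,030
Viktor ($155,500): Education Credit: base = 3 × $6,800 = $20,400. 3% of the $107,000 excess over $48,500 is $3,210; credit = $20,400 − $3,210 = $17,190. Working Family Credit: $155,500 is at or below the $288,200 threshold, so the full $3,630 applies. total $17,190 + $3,630 = $20,820
Difference: |$24,030 − $20,820| = $3,210.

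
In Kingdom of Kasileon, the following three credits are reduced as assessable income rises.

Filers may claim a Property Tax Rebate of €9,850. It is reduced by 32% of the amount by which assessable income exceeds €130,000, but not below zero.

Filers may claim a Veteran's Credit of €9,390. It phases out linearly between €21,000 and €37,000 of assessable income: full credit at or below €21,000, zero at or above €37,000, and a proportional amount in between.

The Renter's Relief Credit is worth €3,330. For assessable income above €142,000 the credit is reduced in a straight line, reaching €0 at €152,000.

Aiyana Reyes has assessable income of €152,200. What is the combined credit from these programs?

€2,746

Property Tax Rebate: 32% of the €22,200 excess over €130,000 is €7,104; credit = €9,850 − €7,104 = €2,746.
Veteran's Credit: €152,200 is at or above €37,000, so the credit is €0.
Renter's Relief Credit: €152,200 is at or above €152,000, so the credit is €0.
Total: €2,746 + €0 + €0 = €2,746.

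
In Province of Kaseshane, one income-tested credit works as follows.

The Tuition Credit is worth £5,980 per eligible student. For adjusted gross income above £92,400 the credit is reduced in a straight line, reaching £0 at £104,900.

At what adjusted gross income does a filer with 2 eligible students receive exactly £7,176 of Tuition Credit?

£97,400

Full credit = 2 × £5,980 = £11,960.
£7,176 is 7,176/11,960 of the full £11,960, so 4,784/11,960 of the £12,500 range has been used: income = £92,400 + £12,500 × 4,784/11,960 = £97,400.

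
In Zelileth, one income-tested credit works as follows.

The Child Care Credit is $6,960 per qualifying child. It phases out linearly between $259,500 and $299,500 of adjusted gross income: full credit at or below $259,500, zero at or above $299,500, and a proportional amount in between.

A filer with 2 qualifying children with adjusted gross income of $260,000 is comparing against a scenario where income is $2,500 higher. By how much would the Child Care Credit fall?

$870

At $260,000 — base = 2 × $6,960 = $13,920. $260,000 is $500 into a $40,000 phase-out range, leaving 39,500/40,000 of the credit: $13,920 × 39,500/40,000 = $13,746.
At $262,500 — base = 2 × $6,960 = $13,920. $262,500 is $3,000 into a $40,000 phase-out range, leaving 37,000/40,000 of the credit: $13,920 × 37,000/40,000 = $12,876.
Lost: $13,746 − $12,876 = $870.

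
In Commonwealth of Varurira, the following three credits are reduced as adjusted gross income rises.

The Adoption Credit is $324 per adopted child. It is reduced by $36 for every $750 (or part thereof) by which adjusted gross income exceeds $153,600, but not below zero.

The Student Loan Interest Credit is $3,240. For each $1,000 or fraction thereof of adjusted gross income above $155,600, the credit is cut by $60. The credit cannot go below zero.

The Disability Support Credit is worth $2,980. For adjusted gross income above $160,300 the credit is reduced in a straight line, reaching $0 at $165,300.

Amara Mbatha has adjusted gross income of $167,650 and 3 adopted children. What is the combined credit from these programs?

Adoption Credit: base = 3 × $324 = $972. income exceeds $153,600 by $14,050, which is 19 full-or-partial $750 increments; reduction = 19 × $36 = $684, leaving $288.
Student Loan Interest Credit: income exceeds $155,600 by $12,050, which is 13 full-or-partial $1,000 increments; reduction = 13 × $60 = $780, leaving $2,460.
Disability Support Credit: $167,650 is at or above $165,300, so the credit is $0.
Total: $288 + $2,460 + $0 = $2,748.

$2,748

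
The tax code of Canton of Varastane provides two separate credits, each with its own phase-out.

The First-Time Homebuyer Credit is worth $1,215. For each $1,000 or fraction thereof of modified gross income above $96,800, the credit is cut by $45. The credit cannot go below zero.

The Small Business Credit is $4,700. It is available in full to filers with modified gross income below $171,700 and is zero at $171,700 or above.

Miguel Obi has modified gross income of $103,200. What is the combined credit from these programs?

$5,600

First-Time Homebuyer Credit: income exceeds $96,800 by $6,400, which is 7 full-or-partial $1,000 increments; reduction = 7 × $45 = $315, leaving $900.
Small Business Credit: $103,200 is below the $171,700 cutoff, so the full $4,700 applies.
Total: $900 + $4,700 = $5,600.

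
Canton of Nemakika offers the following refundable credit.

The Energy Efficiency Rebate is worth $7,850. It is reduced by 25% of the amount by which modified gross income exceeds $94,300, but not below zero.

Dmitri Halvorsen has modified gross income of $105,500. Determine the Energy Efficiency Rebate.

$5,050

Energy Efficiency Rebate: 25% of the $11,200 excess over $94,300 is $2,800; credit = $7,850 − $2,800 = $5,050.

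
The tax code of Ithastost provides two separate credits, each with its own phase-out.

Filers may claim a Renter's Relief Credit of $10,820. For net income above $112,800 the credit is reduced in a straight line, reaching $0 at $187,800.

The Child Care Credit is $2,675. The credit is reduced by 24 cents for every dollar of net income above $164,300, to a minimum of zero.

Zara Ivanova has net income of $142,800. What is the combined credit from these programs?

$9,167

Renter's Relief Credit: $142,800 is $30,000 into a $75,000 phase-out range, leaving 45,000/75,000 of the credit: $10,820 × 45,000/75,000 = $6,492.
Child Care Credit: $142,800 is at or below the $164,300 threshold, so the full $2,675 applies.
Total: $6,492 + $2,675 = $9,167.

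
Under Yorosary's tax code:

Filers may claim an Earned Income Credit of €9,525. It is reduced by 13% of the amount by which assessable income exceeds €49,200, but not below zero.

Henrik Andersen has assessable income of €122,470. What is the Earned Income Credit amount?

Earned Income Credit: 13% of the €73,270 excess over €49,200 is €9,525.10 ≥ base, so the credit is €0.

€0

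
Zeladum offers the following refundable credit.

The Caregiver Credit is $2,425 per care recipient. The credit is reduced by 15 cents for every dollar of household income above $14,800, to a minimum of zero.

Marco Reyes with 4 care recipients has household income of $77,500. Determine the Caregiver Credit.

$295

Caregiver Credit: base = 4 × $2,425 = $9,700. 15% of the $62,700 excess over $14,800 is $9,405; credit = $9,700 − $9,405 = $295.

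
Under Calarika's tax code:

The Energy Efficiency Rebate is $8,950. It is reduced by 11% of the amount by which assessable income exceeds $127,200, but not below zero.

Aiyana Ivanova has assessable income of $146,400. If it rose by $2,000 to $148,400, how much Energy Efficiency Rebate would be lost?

At $146,400 — 11% of the $19,200 excess over $127,200 is $2,112; credit = $8,950 − $2,112 = $6,838.
At $148,400 — 11% of the $21,200 excess over $127,200 is $2,332; credit = $8,950 − $2,332 = $6,618.
Lost: $6,838 − $6,618 = $220.

$220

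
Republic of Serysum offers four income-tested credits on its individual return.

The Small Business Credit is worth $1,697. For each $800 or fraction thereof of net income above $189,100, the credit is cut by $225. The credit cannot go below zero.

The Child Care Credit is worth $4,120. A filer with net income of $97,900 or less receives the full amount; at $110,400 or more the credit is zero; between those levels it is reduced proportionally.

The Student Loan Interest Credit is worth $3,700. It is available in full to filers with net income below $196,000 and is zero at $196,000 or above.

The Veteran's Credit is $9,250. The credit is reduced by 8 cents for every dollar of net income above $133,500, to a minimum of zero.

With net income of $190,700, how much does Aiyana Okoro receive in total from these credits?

Small Business Credit: income exceeds $189,100 by $1,600, which is 2 full-or-partial $800 increments; reduction = 2 × $225 = $450, leaving $1,247.
Child Care Credit: $190,700 is at or above $110,400, so the credit is $0.
Student Loan Interest Credit: $190,700 is below the $196,000 cutoff, so the full $3,700 applies.
Veteran's Credit: 8% of the $57,200 excess over $133,500 is $4,576; credit = $9,250 − $4,576 = $4,674.
Total: $1,247 + $0 + $3,700 + $4,674 = $9,621.

$9,621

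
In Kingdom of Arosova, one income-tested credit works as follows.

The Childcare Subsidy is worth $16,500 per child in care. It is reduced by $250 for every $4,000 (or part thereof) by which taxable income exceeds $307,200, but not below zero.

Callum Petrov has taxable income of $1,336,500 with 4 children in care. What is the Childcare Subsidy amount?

Childcare Subsidy: base = 4 × $16,500 = $66,000. income exceeds $307,200 by $1,029,300, which is 258 full-or-partial $4,000 increments; reduction = 258 × $250 = $64,500, leaving $1,500.

$1,500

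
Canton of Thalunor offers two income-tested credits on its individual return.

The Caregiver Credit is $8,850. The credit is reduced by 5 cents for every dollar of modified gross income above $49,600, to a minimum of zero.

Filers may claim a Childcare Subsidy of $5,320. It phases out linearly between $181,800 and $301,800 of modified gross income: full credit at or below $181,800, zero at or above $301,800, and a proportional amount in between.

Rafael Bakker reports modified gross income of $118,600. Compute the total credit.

$10,720

Caregiver Credit: 5% of the $69,000 excess over $49,600 is $3,450; credit = $8,850 − $3,450 = $5,400.
Childcare Subsidy: $118,600 is at or below the $181,800 threshold, so the full $5,320 applies.
Total: $5,400 + $5,320 = $10,720.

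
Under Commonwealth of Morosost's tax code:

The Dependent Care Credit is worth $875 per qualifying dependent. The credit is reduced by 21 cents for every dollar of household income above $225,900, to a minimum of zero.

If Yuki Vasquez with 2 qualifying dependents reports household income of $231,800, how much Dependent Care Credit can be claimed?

$511

Dependent Care Credit: base = 2 × $875 = $1,750. 21% of the $5,900 excess over $225,900 is $1,239; credit = $1,750 − $1,239 = $511.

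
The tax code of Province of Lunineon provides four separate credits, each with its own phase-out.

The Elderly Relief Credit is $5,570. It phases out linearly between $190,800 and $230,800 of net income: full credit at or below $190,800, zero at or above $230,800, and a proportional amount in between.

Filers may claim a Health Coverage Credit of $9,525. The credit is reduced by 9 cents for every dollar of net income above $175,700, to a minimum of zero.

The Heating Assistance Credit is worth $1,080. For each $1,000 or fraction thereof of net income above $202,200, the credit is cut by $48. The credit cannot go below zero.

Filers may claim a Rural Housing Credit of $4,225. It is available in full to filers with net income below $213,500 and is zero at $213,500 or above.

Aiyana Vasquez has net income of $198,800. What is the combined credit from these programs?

Elderly Relief Credit: $198,800 is $8,000 into a $40,000 phase-out range, leaving 32,000/40,000 of the credit: $5,570 × 32,000/40,000 = $4,456.
Health Coverage Credit: 9% of the $23,100 excess over $175,700 is $2,079; credit = $9,525 − $2,079 = $7,446.
Heating Assistance Credit: $198,800 is at or below the $202,200 threshold, so the full $1,080 applies.
Rural Housing Credit: $198,800 is below the $213,500 cutoff, so the full $4,225 applies.
Total: $4,456 + $7,446 + $1,080 + $4,225 = $17,207.

$17,207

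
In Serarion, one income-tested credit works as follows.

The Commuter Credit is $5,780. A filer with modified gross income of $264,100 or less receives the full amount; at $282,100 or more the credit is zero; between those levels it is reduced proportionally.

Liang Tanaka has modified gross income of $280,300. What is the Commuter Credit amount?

$578

Commuter Credit: $280,300 is $16,200 into a $18,000 phase-out range, leaving 1,800/18,000 of the credit: $5,780 × 1,800/18,000 = $578.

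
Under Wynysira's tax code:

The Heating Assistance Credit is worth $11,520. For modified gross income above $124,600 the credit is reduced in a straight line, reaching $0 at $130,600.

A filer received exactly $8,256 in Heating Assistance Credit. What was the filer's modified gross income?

$126,300

$8,256 is 8,256/11,520 of the full $11,520, so 3,264/11,520 of the $6,000 range has been used: income = $124,600 + $6,000 × 3,264/11,520 = $126,300.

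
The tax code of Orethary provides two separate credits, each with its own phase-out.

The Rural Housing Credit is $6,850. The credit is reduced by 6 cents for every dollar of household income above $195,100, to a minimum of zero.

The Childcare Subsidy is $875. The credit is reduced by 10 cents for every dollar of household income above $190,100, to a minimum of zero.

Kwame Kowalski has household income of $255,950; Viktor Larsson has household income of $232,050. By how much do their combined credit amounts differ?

$1,434

Kwame ($255,950): Rural Housing Credit: 6% of the $60,850 excess over $195,100 is $3,651; credit = $6,850 − $3,651 = $3,199. Childcare Subsidy: 10% of the $65,850 excess over $190,100 is $6,585 ≥ base, so the credit is $0. total $3,199 + $0 = $3,199
Viktor ($232,050): Rural Housing Credit: 6% of the $36,950 excess over $195,100 is $2,217; credit = $6,850 − $2,217 = $4,633. Childcare Subsidy: 10% of the $41,950 excess over $190,100 is $4,195 ≥ base, so the credit is $0. total $4,633 + $0 = $4,633
Difference: |$3,199 − $4,633| = $1,434.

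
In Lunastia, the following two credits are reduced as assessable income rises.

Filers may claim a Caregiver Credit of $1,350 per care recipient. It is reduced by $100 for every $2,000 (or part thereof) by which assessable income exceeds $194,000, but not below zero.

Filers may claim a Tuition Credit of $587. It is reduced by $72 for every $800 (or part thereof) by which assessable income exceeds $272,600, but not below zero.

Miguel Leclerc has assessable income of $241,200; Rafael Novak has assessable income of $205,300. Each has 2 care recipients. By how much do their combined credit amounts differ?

$1,800

Miguel ($241,200): Caregiver Credit: base = 2 × $1,350 = $2,700. income exceeds $194,000 by $47,200, which is 24 full-or-partial $2,000 increments; reduction = 24 × $100 = $2,400, leaving $300. Tuition Credit: $241,200 is at or below the $272,600 threshold, so the full $587 applies. total $300 + $587 = $887
Rafael ($205,300): Caregiver Credit: base = 2 × $1,350 = $2,700. income exceeds $194,000 by $11,300, which is 6 full-or-partial $2,000 increments; reduction = 6 × $100 = $600, leaving $2,100. Tuition Credit: $205,300 is at or below the $272,600 threshold, so the full $587 applies. total $2,100 + $587 = $2,687
Difference: |$887 − $2,687| = $1,800.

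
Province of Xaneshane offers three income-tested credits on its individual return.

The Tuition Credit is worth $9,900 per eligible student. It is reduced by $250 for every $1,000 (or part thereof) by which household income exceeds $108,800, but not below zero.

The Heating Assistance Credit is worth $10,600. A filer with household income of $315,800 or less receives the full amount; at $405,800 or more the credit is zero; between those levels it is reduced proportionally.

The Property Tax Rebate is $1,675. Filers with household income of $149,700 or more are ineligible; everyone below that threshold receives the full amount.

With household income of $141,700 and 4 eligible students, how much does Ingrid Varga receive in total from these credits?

Tuition Credit: base = 4 × $9,900 = $39,600. income exceeds $108,800 by $32,900, which is 33 full-or-partial $1,000 increments; reduction = 33 × $250 = $8,250, leaving $31,350.
Heating Assistance Credit: $141,700 is at or below the $315,800 threshold, so the full $10,600 applies.
Property Tax Rebate: $141,700 is below the $149,700 cutoff, so the full $1,675 applies.
Total: $31,350 + $10,600 + $1,675 = $43,625.

$43,625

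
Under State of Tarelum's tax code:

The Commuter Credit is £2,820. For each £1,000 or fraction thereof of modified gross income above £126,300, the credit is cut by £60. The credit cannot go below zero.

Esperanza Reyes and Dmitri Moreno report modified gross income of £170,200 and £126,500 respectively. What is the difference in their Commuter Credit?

£2,580

Esperanza (£170,200): Commuter Credit: income exceeds £126,300 by £43,900, which is 44 full-or-partial £1,000 increments; reduction = 44 × £60 = £2,640, leaving £180.
Dmitri (£126,500): Commuter Credit: income exceeds £126,300 by £200, which is 1 full-or-partial £1,000 increment; reduction = 1 × £60 = £60, leaving £2,760.
Difference: |£180 − £2,760| = £2,580.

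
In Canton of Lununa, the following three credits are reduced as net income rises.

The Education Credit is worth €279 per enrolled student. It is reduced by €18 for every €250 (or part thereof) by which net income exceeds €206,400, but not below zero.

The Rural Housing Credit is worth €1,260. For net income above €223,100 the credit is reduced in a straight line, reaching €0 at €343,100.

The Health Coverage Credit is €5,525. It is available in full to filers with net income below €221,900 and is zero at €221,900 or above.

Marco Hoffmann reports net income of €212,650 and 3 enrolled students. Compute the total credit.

Education Credit: base = 3 × €279 = €837. income exceeds €206,400 by €6,250, which is 25 full-or-partial €250 increments; reduction = 25 × €18 = €450, leaving €387.
Rural Housing Credit: €212,650 is at or below the €223,100 threshold, so the full €1,260 applies.
Health Coverage Credit: €212,650 is below the €221,900 cutoff, so the full €5,525 applies.
Total: €387 + €1,260 + €5,525 = €7,172.

€7,172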